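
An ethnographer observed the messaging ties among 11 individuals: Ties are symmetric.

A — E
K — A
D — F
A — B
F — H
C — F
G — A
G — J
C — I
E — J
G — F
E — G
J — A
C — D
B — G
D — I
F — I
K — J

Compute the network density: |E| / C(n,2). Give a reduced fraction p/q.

There are 18 edges and 11 nodes, so the maximum possible is C(11,2) = 55.
Density = 18/55.

18/55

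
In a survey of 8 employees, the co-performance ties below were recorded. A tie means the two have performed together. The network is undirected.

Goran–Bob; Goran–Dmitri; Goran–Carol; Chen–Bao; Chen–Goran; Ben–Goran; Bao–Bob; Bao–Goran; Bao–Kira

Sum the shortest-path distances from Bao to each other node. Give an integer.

Distances from Bao: Ben:2, Bob:1, Carol:2, Chen:1, Dmitri:2, Goran:1, Kira:1.
Sum = 2 + 1 + 2 + 1 + 2 + 1 + 1 = 10.

10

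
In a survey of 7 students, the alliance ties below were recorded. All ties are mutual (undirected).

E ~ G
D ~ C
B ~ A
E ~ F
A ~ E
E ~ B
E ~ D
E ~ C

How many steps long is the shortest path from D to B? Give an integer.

2

One shortest route is D – E – B, which uses 2 edges, and D and B are not directly tied, so nothing shorter exists. So d(D,B) = 2.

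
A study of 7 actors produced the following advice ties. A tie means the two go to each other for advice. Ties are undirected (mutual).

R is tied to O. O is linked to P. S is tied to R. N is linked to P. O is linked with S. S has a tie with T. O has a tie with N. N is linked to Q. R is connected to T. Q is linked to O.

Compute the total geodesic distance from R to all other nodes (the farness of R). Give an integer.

Distances from R: N:2, O:1, P:2, Q:2, S:1, T:1.
Sum = 2 + 1 + 2 + 2 + 1 + 1 = 9.

9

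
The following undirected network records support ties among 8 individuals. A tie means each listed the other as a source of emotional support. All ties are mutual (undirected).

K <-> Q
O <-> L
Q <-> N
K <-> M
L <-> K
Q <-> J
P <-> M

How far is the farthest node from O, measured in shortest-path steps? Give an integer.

Distances from O: J:4, K:2, L:1, M:3, N:4, P:4, Q:3.
The largest is 4 (to J, N, and P), so the eccentricity of O is 4.

4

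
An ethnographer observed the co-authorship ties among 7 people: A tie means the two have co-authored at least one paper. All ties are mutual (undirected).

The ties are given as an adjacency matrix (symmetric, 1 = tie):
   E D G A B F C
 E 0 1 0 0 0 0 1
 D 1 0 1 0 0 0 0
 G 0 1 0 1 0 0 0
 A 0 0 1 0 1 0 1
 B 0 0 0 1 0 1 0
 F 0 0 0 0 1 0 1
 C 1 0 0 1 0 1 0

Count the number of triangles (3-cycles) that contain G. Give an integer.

0

G's neighbors are A and D, but none of them are tied to each other, so no triangle contains G.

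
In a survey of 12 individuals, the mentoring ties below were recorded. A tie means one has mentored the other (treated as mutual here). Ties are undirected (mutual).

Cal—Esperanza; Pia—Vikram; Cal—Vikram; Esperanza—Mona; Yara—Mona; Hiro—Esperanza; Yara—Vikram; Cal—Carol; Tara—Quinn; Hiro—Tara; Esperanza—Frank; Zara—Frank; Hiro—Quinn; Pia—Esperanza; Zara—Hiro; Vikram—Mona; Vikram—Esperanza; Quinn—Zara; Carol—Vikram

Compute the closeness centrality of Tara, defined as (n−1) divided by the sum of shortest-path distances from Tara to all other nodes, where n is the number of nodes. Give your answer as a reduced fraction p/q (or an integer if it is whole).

11/29

Distances from Tara: Cal:3, Carol:4, Esperanza:2, Frank:3, Hiro:1, Mona:3, Pia:3, Quinn:1, Vikram:3, Yara:4, Zara:2. Sum = 29.
n = 12, so closeness = 11/29.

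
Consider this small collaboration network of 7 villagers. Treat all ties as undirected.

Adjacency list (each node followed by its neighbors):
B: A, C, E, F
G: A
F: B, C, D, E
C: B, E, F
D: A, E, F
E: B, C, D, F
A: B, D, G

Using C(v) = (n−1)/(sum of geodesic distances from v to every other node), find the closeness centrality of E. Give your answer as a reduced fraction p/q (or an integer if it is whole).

2/3

Distances from E: A:2, B:1, C:1, D:1, F:1, G:3. Sum = 9.
n = 7, so closeness = 6/9 = 2/3.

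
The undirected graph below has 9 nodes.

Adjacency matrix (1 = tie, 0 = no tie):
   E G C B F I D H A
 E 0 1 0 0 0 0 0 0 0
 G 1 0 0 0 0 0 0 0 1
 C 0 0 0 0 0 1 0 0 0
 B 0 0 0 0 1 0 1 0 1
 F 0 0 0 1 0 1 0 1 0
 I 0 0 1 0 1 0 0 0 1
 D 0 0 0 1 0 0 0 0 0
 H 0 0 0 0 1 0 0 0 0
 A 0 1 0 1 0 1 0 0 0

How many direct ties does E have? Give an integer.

1

E is directly tied to G. That is 1 neighbor, so the degree of E is 1.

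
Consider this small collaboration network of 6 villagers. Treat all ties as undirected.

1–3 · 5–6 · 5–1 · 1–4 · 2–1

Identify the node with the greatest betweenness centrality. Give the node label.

1

Unnormalized betweenness of each node: 1:9, 2:0, 3:0, 4:0, 5:4, 6:0.
1 has the largest value, 9, making it the main broker — the node through which the most shortest paths run.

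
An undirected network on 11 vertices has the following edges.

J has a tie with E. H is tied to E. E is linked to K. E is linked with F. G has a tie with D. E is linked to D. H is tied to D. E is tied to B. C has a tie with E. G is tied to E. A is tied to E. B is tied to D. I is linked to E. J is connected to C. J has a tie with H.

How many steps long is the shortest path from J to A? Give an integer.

One shortest route is J – E – A, which uses 2 edges, and J and A are not directly tied, so nothing shorter exists. So d(J,A) = 2.

2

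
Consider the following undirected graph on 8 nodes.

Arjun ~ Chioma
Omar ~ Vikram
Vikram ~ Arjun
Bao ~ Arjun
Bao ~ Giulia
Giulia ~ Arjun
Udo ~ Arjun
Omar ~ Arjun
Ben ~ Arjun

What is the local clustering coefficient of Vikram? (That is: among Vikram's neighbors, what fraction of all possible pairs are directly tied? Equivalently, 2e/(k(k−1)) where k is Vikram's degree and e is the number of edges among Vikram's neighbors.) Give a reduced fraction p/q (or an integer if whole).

Vikram's neighbors: Arjun and Omar (k = 2).
Possible neighbor pairs: C(2,2) = 1. Edges among them: Arjun–Omar → e = 1.
Clustering(Vikram) = 1/1.

1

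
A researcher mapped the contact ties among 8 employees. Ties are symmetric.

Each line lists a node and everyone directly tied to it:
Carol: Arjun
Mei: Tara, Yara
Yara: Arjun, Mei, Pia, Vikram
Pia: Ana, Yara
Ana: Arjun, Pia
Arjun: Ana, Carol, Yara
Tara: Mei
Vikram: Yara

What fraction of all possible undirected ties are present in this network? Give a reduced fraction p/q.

There are 8 edges and 8 nodes, so the maximum possible is C(8,2) = 28.
Density = 8/28 = 2/7.

2/7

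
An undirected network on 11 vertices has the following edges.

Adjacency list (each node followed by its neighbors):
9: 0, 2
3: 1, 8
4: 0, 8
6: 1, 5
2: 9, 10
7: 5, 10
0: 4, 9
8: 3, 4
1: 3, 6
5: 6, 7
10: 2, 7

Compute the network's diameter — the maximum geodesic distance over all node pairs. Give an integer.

5

Eccentricity of each node (its greatest distance to any other): 0:5, 1:5, 2:5, 3:5, 4:5, 5:5, 6:5, 7:5, 8:5, 9:5, 10:5.
The maximum eccentricity is 5, realized for instance by the pair 0–5 via 0 – 9 – 2 – 10 – 7 – 5. So the diameter is 5.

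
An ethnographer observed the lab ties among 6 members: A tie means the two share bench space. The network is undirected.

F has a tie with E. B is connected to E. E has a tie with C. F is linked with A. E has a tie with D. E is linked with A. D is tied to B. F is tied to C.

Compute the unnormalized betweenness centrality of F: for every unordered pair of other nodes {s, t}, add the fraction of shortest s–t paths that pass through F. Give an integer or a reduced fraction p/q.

Pairs whose geodesics pass through F — A–C: 1/2.
All other pairs contribute 0.
Summing the contributions gives betweenness(F) = 1/2.

1/2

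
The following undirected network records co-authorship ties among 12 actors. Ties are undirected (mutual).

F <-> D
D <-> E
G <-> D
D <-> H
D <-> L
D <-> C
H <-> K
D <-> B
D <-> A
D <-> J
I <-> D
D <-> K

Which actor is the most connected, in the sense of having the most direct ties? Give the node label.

D

Degrees — A:1, B:1, C:1, D:11, E:1, F:1, G:1, H:2, I:1, J:1, K:2, L:1.
The maximum is 11, attained only by D.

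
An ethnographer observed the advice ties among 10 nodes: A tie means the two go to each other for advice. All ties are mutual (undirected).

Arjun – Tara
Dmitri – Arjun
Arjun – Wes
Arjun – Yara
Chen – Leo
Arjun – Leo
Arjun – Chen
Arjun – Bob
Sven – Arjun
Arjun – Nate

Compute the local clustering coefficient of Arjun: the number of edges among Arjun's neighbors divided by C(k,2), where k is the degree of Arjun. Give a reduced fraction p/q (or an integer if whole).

1/36

Arjun's neighbors: Bob, Chen, Dmitri, Leo, Nate, Sven, Tara, Wes, and Yara (k = 9).
Possible neighbor pairs: C(9,2) = 36. Edges among them: Chen–Leo → e = 1.
Clustering(Arjun) = 1/36.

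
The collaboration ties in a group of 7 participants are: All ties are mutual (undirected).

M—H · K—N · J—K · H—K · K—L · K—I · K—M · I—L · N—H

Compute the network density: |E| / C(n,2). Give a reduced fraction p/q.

There are 9 edges and 7 nodes, so the maximum possible is C(7,2) = 21.
Density = 9/21 = 3/7.

3/7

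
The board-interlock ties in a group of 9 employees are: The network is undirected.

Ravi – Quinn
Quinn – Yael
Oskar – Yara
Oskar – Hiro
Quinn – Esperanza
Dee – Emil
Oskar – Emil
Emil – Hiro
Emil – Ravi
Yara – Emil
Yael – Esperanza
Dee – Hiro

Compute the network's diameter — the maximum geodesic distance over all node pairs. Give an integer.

4

Eccentricity of each node (its greatest distance to any other): Dee:4, Emil:3, Esperanza:4, Hiro:4, Oskar:4, Quinn:3, Ravi:2, Yael:4, Yara:4.
The maximum eccentricity is 4, realized for instance by the pair Dee–Esperanza via Dee – Emil – Ravi – Quinn – Esperanza. So the diameter is 4.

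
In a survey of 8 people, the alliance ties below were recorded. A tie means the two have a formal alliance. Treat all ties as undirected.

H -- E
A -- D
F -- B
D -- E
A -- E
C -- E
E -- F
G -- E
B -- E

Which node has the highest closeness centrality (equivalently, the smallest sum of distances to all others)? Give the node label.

Farness (sum of distances to all others) for each node — A:12, B:12, C:13, D:12, E:7, F:12, G:13, H:13.
The smallest farness is 7, for E, so E has the highest closeness.

E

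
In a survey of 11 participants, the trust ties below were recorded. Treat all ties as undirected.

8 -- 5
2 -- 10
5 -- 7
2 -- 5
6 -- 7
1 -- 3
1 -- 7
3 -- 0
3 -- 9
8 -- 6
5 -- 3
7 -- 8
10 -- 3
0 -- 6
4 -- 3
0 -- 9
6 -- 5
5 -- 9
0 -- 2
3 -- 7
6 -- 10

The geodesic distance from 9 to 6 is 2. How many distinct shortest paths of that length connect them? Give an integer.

The shortest distance is 2. The length-2 paths are: 9–5–6; 9–0–6.
That gives 2 distinct shortest paths.

2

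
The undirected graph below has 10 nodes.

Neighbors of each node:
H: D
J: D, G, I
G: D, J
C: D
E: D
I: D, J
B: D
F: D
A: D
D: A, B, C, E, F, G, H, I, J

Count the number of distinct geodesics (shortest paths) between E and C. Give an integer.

The shortest distance is 2, and the only length-2 path is E–D–C. So there is exactly 1 shortest path.

1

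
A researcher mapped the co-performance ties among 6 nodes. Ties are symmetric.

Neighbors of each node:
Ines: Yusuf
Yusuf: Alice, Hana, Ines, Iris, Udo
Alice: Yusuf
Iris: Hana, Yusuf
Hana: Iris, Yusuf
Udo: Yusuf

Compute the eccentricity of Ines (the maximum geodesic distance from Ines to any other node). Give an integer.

Distances from Ines: Alice:2, Hana:2, Iris:2, Udo:2, Yusuf:1.
The largest is 2 (to Iris, Alice, Hana, and Udo), so the eccentricity of Ines is 2.

2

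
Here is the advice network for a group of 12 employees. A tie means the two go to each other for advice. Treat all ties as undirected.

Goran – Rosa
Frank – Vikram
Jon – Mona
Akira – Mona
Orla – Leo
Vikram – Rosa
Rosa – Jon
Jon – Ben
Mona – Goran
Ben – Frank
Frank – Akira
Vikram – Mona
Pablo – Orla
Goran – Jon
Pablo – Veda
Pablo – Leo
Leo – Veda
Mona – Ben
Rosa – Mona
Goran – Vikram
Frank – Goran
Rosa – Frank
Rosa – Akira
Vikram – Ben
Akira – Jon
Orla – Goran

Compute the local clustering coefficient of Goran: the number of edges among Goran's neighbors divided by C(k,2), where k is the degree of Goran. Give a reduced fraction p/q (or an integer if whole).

Goran's neighbors: Frank, Jon, Mona, Orla, Rosa, and Vikram (k = 6).
Possible neighbor pairs: C(6,2) = 15. Edges among them: Frank–Rosa, Frank–Vikram, Jon–Mona, Jon–Rosa, Mona–Rosa, Mona–Vikram, Rosa–Vikram → e = 7.
Clustering(Goran) = 7/15.

7/15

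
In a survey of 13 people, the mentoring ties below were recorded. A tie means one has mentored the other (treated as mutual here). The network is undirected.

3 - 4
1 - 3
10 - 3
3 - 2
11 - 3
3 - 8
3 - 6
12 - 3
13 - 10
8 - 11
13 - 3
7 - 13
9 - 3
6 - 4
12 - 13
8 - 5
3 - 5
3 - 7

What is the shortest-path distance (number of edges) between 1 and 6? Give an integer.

2

One shortest route is 1 – 3 – 6, which uses 2 edges, and 1 and 6 are not directly tied, so nothing shorter exists. So d(1,6) = 2.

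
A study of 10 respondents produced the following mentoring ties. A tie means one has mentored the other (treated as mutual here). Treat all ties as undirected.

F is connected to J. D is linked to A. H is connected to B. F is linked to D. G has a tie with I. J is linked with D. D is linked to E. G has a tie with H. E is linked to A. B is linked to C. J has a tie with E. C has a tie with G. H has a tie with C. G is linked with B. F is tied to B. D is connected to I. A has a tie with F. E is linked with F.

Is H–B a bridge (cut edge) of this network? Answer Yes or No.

Even without that edge, H still reaches B via H – G – B, so the network stays connected. Not a bridge.

No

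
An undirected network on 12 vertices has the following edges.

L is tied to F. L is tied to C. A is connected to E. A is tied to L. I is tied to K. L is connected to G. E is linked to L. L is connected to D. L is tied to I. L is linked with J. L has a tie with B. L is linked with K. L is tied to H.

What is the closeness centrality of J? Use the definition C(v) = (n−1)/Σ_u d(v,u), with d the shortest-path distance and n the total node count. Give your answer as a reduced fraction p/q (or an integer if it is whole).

Distances from J: A:2, B:2, C:2, D:2, E:2, F:2, G:2, H:2, I:2, K:2, L:1. Sum = 21.
n = 12, so closeness = 11/21.

11/21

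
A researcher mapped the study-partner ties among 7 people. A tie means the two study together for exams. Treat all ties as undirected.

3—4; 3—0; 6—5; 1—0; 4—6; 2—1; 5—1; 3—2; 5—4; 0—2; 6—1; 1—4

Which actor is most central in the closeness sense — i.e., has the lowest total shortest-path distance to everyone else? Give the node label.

Farness (sum of distances to all others) for each node — 0:9, 1:7, 2:9, 3:9, 4:8, 5:9, 6:9.
The smallest farness is 7, for 1, so 1 has the highest closeness.

1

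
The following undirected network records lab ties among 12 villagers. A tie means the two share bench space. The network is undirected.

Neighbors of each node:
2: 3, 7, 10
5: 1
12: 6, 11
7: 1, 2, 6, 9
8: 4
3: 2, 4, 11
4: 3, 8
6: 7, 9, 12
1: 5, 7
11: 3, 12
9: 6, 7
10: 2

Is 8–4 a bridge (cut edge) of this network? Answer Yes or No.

Yes

Without the 8–4 edge there is no alternate route between 8 and 4, so the network disconnects. It is a bridge.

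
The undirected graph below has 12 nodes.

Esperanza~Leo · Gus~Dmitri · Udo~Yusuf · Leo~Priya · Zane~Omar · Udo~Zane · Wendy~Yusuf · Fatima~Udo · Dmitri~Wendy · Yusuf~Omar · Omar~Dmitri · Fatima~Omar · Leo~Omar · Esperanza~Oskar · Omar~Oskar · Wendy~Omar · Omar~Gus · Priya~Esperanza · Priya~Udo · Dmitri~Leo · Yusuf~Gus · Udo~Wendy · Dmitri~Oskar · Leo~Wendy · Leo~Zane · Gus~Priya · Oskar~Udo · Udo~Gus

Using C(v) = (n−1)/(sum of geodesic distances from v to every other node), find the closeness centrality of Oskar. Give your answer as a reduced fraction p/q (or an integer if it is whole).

11/18

Distances from Oskar: Dmitri:1, Esperanza:1, Fatima:2, Gus:2, Leo:2, Omar:1, Priya:2, Udo:1, Wendy:2, Yusuf:2, Zane:2. Sum = 18.
n = 12, so closeness = 11/18.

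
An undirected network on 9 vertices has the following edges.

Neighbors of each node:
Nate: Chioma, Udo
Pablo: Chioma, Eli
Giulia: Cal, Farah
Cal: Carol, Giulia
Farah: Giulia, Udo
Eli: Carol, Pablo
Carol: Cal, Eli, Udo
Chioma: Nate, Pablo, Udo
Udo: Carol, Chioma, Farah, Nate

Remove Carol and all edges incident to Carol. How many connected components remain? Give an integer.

1

Carol's neighbors (Cal, Eli, and Udo) remain reachable from one another through other ties, so the rest of the network stays in one piece.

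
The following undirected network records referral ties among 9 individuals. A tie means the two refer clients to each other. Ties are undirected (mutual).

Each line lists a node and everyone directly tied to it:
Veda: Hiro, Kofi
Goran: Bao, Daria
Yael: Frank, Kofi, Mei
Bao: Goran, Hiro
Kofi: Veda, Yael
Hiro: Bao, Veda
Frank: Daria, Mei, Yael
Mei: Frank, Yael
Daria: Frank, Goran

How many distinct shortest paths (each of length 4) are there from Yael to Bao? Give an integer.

The shortest distance is 4. The length-4 paths are: Yael–Kofi–Veda–Hiro–Bao; Yael–Frank–Daria–Goran–Bao.
That gives 2 distinct shortest paths.

2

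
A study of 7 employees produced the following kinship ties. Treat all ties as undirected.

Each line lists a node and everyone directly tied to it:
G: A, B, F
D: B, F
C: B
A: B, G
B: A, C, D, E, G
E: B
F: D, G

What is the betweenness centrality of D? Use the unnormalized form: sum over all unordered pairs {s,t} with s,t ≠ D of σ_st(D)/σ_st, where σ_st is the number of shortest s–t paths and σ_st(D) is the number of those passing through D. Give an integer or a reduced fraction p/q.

3/2

Pairs whose geodesics pass through D — E–F: 1/2; B–F: 1/2; C–F: 1/2.
All other pairs contribute 0.
Summing the contributions gives betweenness(D) = 3/2.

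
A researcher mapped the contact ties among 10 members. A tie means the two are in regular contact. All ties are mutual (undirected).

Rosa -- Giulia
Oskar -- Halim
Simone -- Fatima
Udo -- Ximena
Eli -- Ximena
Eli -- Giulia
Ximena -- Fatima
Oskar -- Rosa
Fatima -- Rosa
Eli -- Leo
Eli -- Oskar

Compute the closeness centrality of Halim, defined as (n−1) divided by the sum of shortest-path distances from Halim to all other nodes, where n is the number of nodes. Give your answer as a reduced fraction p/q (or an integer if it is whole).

Distances from Halim: Eli:2, Fatima:3, Giulia:3, Leo:3, Oskar:1, Rosa:2, Simone:4, Udo:4, Ximena:3. Sum = 25.
n = 10, so closeness = 9/25.

9/25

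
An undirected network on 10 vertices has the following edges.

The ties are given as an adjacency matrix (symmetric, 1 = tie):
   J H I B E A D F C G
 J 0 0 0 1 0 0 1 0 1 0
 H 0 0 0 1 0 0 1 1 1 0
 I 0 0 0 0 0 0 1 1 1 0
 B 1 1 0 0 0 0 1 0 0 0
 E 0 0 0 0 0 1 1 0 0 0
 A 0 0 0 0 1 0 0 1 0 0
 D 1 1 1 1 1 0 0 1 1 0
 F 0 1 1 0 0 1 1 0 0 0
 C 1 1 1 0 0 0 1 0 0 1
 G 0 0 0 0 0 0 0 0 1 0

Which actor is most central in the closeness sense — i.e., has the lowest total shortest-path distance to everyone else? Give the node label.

Farness (sum of distances to all others) for each node — A:21, B:17, C:14, D:11, E:17, F:15, G:22, H:14, I:15, J:16.
The smallest farness is 11, for D, so D has the highest closeness.

D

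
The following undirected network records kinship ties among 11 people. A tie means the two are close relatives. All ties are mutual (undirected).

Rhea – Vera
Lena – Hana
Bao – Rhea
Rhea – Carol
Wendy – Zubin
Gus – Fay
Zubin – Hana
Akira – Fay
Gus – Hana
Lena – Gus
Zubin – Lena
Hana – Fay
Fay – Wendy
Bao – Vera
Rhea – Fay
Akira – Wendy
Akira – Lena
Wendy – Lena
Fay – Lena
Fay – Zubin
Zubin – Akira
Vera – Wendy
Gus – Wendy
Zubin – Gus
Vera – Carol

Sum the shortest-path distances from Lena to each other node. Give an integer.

Distances from Lena: Akira:1, Bao:3, Carol:3, Fay:1, Gus:1, Hana:1, Rhea:2, Vera:2, Wendy:1, Zubin:1.
Sum = 1 + 3 + 3 + 1 + 1 + 1 + 2 + 2 + 1 + 1 = 16.

16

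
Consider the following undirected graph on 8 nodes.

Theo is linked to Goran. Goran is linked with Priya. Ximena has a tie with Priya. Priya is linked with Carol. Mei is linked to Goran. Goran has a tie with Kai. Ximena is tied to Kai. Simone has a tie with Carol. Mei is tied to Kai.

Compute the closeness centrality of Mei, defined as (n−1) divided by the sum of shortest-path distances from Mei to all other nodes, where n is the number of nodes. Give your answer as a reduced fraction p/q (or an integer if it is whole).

7/15

Distances from Mei: Carol:3, Goran:1, Kai:1, Priya:2, Simone:4, Theo:2, Ximena:2. Sum = 15.
n = 8, so closeness = 7/15.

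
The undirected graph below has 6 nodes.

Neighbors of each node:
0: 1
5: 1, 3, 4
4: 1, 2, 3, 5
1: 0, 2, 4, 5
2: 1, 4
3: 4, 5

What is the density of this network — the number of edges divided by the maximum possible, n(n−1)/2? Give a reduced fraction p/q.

There are 8 edges and 6 nodes, so the maximum possible is C(6,2) = 15.
Density = 8/15.

8/15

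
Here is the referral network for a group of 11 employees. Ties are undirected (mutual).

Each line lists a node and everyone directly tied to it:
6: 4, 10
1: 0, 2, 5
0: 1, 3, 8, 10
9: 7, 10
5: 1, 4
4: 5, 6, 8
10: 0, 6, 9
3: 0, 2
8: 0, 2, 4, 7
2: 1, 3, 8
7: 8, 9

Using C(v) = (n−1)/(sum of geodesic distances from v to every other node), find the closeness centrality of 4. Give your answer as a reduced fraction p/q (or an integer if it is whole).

10/19

Distances from 4: 0:2, 1:2, 2:2, 3:3, 5:1, 6:1, 7:2, 8:1, 9:3, 10:2. Sum = 19.
n = 11, so closeness = 10/19.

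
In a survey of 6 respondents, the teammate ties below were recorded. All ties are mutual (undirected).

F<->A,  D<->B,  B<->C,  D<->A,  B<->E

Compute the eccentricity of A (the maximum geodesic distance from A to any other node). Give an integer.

Distances from A: B:2, C:3, D:1, E:3, F:1.
The largest is 3 (to E and C), so the eccentricity of A is 3.

3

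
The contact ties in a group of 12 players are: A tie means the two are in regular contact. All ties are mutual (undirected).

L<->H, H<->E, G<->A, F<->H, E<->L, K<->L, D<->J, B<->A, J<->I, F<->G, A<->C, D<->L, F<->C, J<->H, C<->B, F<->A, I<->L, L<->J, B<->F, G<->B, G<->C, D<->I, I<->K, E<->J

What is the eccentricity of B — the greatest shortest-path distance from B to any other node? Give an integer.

Distances from B: A:1, C:1, D:4, E:3, F:1, G:1, H:2, I:4, J:3, K:4, L:3.
The largest is 4 (to D, I, and K), so the eccentricity of B is 4.

4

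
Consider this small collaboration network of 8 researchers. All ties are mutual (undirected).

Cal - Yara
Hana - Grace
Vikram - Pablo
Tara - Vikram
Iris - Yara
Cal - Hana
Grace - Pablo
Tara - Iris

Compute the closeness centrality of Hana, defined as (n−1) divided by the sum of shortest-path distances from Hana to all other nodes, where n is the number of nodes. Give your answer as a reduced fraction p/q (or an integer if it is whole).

7/16

Distances from Hana: Cal:1, Grace:1, Iris:3, Pablo:2, Tara:4, Vikram:3, Yara:2. Sum = 16.
n = 8, so closeness = 7/16.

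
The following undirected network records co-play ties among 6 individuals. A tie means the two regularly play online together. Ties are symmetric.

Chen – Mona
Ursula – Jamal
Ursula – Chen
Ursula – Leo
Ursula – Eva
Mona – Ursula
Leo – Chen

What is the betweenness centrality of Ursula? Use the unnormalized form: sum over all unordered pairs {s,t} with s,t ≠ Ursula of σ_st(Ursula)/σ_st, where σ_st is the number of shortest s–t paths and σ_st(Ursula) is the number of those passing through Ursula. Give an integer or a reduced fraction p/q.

Pairs whose geodesics pass through Ursula — Jamal–Chen: 1; Jamal–Leo: 1; Jamal–Eva: 1; Jamal–Mona: 1; Chen–Eva: 1; Leo–Eva: 1; Leo–Mona: 1/2; Eva–Mona: 1.
All other pairs contribute 0.
Summing the contributions gives betweenness(Ursula) = 15/2.

15/2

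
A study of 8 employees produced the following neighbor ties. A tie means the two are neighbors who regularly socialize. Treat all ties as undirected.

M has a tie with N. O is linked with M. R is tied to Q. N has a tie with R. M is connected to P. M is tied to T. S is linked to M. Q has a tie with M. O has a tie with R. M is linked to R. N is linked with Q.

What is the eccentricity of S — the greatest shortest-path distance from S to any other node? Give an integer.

Distances from S: M:1, N:2, O:2, P:2, Q:2, R:2, T:2.
The largest is 2 (to P, Q, O, T, N, and R), so the eccentricity of S is 2.

2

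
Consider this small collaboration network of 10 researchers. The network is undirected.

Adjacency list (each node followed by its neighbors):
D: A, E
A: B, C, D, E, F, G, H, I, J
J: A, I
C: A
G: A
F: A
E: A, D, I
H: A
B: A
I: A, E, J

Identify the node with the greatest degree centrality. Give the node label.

Degrees — A:9, B:1, C:1, D:2, E:3, F:1, G:1, H:1, I:3, J:2.
The maximum is 9, attained only by A.

A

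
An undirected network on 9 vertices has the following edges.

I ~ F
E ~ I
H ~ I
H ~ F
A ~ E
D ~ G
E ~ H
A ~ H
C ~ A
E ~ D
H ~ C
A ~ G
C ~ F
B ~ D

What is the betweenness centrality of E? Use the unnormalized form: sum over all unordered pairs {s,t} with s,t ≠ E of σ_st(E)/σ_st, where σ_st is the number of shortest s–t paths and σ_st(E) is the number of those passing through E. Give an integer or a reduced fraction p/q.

19/2

Pairs whose geodesics pass through E — F–D: 2/2; F–B: 2/2; H–D: 1; H–B: 1; I–A: 1/2; I–D: 1; I–G: 2/3; I–B: 1; A–D: 1/2; A–B: 1/2; C–D: 2/3; C–B: 2/3.
All other pairs contribute 0.
Summing the contributions gives betweenness(E) = 19/2.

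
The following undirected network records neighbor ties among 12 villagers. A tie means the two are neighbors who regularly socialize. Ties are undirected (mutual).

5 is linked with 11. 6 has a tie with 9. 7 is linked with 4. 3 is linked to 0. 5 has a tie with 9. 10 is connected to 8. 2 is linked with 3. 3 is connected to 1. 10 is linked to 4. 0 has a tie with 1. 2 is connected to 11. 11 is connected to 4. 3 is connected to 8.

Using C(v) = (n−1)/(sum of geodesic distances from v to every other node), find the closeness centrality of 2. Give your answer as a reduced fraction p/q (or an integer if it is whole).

Distances from 2: 0:2, 1:2, 3:1, 4:2, 5:2, 6:4, 7:3, 8:2, 9:3, 10:3, 11:1. Sum = 25.
n = 12, so closeness = 11/25.

11/25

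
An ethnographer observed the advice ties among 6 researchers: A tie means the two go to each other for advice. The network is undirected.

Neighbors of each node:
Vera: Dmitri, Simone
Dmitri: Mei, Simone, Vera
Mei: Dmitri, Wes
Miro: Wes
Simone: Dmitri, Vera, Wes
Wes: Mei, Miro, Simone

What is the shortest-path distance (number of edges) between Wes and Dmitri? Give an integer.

One shortest route is Wes – Simone – Dmitri, which uses 2 edges, and Wes and Dmitri are not directly tied, so nothing shorter exists. So d(Wes,Dmitri) = 2.

2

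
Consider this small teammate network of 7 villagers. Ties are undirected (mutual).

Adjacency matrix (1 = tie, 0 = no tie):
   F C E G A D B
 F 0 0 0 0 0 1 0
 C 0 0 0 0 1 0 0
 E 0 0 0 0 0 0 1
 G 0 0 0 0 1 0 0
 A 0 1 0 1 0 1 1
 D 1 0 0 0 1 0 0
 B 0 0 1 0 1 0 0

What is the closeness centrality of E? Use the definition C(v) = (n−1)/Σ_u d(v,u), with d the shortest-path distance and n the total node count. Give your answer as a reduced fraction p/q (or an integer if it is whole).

3/8

Distances from E: A:2, B:1, C:3, D:3, F:4, G:3. Sum = 16.
n = 7, so closeness = 6/16 = 3/8.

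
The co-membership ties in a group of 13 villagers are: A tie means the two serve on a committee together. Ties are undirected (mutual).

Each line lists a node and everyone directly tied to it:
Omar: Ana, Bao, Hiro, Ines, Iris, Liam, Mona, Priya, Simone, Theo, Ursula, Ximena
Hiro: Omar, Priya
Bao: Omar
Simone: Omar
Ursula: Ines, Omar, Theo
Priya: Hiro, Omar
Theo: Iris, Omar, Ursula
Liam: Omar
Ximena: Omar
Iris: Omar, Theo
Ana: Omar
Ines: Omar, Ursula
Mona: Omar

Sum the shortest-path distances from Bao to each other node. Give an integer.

23

Distances from Bao: Ana:2, Hiro:2, Ines:2, Iris:2, Liam:2, Mona:2, Omar:1, Priya:2, Simone:2, Theo:2, Ursula:2, Ximena:2.
Sum = 2 + 2 + 2 + 2 + 2 + 2 + 1 + 2 + 2 + 2 + 2 + 2 = 23.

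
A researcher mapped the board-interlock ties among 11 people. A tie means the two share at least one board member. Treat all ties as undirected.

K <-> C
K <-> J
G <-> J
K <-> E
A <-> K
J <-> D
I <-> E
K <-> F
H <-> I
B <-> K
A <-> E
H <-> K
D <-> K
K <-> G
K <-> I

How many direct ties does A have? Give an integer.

2

A is directly tied to E and K. That is 2 neighbors, so the degree of A is 2.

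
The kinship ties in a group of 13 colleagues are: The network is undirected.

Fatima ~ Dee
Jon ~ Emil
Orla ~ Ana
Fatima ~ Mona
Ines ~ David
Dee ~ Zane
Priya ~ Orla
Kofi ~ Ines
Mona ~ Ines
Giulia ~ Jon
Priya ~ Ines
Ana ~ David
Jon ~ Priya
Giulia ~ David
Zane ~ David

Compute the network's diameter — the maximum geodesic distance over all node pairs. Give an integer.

5

Eccentricity of each node (its greatest distance to any other): Ana:4, David:3, Dee:5, Emil:5, Fatima:5, Giulia:4, Ines:3, Jon:4, Kofi:4, Mona:4, Orla:4, Priya:4, Zane:4.
The maximum eccentricity is 5, realized for instance by the pair Dee–Emil via Dee – Zane – David – Giulia – Jon – Emil. So the diameter is 5.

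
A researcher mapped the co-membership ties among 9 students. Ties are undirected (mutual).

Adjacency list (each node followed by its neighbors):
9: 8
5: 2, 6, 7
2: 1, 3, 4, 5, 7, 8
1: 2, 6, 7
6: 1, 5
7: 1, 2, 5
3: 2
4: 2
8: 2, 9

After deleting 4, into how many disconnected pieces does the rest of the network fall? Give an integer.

4's neighbors (2) remain reachable from one another through other ties, so the rest of the network stays in one piece.

1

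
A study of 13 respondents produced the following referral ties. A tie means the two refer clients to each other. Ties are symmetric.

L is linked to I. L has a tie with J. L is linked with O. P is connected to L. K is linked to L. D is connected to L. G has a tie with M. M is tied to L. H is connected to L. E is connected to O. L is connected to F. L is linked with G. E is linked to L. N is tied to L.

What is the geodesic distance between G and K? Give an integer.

One shortest route is G – L – K, which uses 2 edges, and G and K are not directly tied, so nothing shorter exists. So d(G,K) = 2.

2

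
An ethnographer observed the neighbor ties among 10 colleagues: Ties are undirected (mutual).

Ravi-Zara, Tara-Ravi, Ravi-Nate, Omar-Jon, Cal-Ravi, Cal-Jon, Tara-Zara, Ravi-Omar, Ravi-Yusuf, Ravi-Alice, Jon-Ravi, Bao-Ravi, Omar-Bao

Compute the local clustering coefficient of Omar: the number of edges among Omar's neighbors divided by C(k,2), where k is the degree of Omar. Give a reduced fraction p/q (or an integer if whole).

2/3

Omar's neighbors: Bao, Jon, and Ravi (k = 3).
Possible neighbor pairs: C(3,2) = 3. Edges among them: Bao–Ravi, Jon–Ravi → e = 2.
Clustering(Omar) = 2/3.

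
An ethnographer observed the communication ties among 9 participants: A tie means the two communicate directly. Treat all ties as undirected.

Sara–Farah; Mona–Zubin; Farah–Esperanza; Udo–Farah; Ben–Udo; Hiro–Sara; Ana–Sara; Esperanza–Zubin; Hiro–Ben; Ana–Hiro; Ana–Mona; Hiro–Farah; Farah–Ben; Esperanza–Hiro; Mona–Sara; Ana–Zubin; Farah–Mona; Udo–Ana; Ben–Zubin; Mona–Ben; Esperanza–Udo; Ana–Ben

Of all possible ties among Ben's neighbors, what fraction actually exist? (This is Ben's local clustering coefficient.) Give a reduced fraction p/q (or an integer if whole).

8/15

Ben's neighbors: Ana, Farah, Hiro, Mona, Udo, and Zubin (k = 6).
Possible neighbor pairs: C(6,2) = 15. Edges among them: Ana–Hiro, Ana–Mona, Ana–Udo, Ana–Zubin, Farah–Hiro, Farah–Mona, Farah–Udo, Mona–Zubin → e = 8.
Clustering(Ben) = 8/15.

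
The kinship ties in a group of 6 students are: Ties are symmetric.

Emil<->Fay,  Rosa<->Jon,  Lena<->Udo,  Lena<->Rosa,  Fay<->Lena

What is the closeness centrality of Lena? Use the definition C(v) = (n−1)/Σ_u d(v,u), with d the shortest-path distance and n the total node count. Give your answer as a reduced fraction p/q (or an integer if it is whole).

Distances from Lena: Emil:2, Fay:1, Jon:2, Rosa:1, Udo:1. Sum = 7.
n = 6, so closeness = 5/7.

5/7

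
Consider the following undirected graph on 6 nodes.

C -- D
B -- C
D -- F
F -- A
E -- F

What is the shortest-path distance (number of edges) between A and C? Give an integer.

One shortest route is A – F – D – C, which uses 3 edges, and at distance 2 from A we only reach {D, E}, which does not include C. So d(A,C) = 3.

3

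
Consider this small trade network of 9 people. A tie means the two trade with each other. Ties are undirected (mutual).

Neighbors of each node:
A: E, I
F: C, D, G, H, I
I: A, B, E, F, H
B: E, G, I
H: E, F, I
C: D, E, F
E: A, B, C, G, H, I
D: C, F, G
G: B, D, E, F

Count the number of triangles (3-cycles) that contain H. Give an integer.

2

H's neighbors: E, F, and I.
Neighbor pairs that are themselves tied: H–E–I; H–F–I. Each forms one triangle with H, for 2 in total.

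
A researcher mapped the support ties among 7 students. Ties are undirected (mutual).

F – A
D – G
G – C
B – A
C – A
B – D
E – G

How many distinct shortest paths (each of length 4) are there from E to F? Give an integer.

1

The shortest distance is 4, and the only length-4 path is E–G–C–A–F. So there is exactly 1 shortest path.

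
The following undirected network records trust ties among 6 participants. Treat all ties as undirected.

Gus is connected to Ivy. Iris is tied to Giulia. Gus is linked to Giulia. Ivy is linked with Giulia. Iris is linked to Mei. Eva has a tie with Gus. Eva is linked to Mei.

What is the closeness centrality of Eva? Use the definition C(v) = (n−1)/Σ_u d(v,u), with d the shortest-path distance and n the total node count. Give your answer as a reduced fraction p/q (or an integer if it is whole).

Distances from Eva: Giulia:2, Gus:1, Iris:2, Ivy:2, Mei:1. Sum = 8.
n = 6, so closeness = 5/8.

5/8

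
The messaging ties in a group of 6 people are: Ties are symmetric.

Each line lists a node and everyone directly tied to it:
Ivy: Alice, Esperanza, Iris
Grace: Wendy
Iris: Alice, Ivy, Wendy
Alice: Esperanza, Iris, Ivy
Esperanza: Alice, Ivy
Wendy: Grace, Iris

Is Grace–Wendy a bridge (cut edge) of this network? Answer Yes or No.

Without the Grace–Wendy edge there is no alternate route between Grace and Wendy, so the network disconnects. It is a bridge.

Yes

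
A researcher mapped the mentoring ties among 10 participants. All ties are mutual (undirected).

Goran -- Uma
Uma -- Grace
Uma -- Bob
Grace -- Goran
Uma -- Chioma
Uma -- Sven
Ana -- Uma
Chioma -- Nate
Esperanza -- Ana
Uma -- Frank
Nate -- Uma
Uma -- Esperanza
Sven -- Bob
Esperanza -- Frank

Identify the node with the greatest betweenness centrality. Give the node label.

Unnormalized betweenness of each node: Ana:0, Bob:0, Chioma:0, Esperanza:1/2, Frank:0, Goran:0, Grace:0, Nate:0, Sven:0, Uma:61/2.
Uma has the largest value, 61/2, making it the main broker — the node through which the most shortest paths run.

Uma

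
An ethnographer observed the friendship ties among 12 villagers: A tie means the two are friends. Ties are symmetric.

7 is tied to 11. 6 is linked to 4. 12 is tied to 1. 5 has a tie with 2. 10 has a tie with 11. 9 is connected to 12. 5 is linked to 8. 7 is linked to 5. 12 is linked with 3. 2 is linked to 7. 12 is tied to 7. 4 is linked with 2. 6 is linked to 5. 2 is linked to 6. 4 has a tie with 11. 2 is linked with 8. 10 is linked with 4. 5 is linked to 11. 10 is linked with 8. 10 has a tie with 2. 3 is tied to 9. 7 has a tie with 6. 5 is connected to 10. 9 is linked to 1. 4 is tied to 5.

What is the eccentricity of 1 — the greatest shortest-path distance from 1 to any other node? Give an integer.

4

Distances from 1: 2:3, 3:2, 4:4, 5:3, 6:3, 7:2, 8:4, 9:1, 10:4, 11:3, 12:1.
The largest is 4 (to 4, 10, and 8), so the eccentricity of 1 is 4.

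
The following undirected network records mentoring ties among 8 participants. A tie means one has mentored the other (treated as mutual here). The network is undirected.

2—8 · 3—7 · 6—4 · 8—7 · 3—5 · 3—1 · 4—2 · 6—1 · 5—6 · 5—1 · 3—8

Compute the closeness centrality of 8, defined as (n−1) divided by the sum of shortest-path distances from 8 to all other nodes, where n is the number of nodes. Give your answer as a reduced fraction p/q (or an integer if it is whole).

7/12

Distances from 8: 1:2, 2:1, 3:1, 4:2, 5:2, 6:3, 7:1. Sum = 12.
n = 8, so closeness = 7/12.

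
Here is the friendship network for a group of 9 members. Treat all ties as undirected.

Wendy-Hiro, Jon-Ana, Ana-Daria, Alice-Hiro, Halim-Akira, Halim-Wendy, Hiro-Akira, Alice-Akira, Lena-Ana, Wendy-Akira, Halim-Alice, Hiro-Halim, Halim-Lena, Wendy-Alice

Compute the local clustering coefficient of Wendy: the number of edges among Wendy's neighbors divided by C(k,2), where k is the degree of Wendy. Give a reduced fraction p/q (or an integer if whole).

1

Wendy's neighbors: Akira, Alice, Halim, and Hiro (k = 4).
Possible neighbor pairs: C(4,2) = 6. Edges among them: Akira–Alice, Akira–Halim, Akira–Hiro, Alice–Halim, Alice–Hiro, Halim–Hiro → e = 6.
Clustering(Wendy) = 6/6 = 1.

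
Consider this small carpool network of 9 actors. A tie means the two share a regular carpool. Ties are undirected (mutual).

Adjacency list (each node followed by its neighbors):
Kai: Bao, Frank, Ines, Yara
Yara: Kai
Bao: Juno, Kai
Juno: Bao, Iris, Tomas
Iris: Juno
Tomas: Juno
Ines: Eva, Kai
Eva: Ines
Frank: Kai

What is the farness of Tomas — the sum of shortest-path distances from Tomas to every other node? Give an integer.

Distances from Tomas: Bao:2, Eva:5, Frank:4, Ines:4, Iris:2, Juno:1, Kai:3, Yara:4.
Sum = 2 + 5 + 4 + 4 + 2 + 1 + 3 + 4 = 25.

25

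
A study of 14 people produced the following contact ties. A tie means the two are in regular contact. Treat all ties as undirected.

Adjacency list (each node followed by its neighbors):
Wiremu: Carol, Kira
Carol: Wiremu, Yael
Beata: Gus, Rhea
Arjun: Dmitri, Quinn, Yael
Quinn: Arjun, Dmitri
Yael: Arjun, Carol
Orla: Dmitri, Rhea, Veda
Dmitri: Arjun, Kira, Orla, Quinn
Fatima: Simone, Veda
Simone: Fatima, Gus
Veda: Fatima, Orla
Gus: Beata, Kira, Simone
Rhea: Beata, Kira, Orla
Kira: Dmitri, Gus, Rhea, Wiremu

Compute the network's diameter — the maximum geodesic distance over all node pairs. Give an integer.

Eccentricity of each node (its greatest distance to any other): Arjun:4, Beata:5, Carol:5, Dmitri:3, Fatima:5, Gus:4, Kira:3, Orla:4, Quinn:4, Rhea:4, Simone:5, Veda:5, Wiremu:4, Yael:5.
The maximum eccentricity is 5, realized for instance by the pair Yael–Fatima via Yael – Arjun – Dmitri – Orla – Veda – Fatima. So the diameter is 5.

5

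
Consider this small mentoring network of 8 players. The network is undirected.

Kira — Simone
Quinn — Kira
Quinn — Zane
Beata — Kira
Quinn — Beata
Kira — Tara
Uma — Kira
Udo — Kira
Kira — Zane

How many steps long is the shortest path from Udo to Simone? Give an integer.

One shortest route is Udo – Kira – Simone, which uses 2 edges, and Udo and Simone are not directly tied, so nothing shorter exists. So d(Udo,Simone) = 2.

2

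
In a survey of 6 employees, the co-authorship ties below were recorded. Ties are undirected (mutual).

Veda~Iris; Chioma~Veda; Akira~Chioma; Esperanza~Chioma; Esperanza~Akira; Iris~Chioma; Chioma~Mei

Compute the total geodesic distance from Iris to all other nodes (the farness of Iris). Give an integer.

8

Distances from Iris: Akira:2, Chioma:1, Esperanza:2, Mei:2, Veda:1.
Sum = 2 + 1 + 2 + 2 + 1 = 8.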